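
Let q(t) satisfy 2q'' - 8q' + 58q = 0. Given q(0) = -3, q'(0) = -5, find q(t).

Divide through by 2: q'' - 4q' + 29q = 0.
Characteristic equation r² - 4r + 29 = 0 has discriminant (-4)² - 4·(29) = -100 < 0, so r = 2 ± 5i.
Hence q_h = C1*cos(5*t)*exp(2*t) + C2*exp(2*t)*sin(5*t).
Apply the initial conditions: q(0) = C1 = -3 and q'(0) = 2*C1 + 5*C2 = -5. Solving gives C1 = -3, C2 = 1/5.

q = -3*cos(5*t)*exp(2*t) + exp(2*t)*sin(5*t)/5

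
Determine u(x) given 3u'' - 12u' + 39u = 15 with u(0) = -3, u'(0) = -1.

Divide through by 3: u'' - 4u' + 13u = 5.
Characteristic equation r² - 4r + 13 = 0 has discriminant (-4)² - 4·(13) = -36 < 0, so r = 2 ± 3i.
Hence u_h = C1*cos(3*x)*exp(2*x) + C2*exp(2*x)*sin(3*x).
For the particular solution try u_p = A0. Substituting and matching coefficients of each power of x gives A0 = 5/13, so u_p = 5/13.
General solution: u = 5/13 + C1*cos(3*x)*exp(2*x) + C2*exp(2*x)*sin(3*x).
Apply the initial conditions: u(0) = 5/13 + C1 = -3 and u'(0) = 2*C1 + 3*C2 = -1. Solving gives C1 = -44/13, C2 = 25/13.

u = 5/13 - 44*cos(3*x)*exp(2*x)/13 + 25*exp(2*x)*sin(3*x)/13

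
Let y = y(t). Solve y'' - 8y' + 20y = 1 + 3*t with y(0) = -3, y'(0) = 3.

Characteristic equation r² - 8r + 20 = 0 has discriminant (-8)² - 4·(20) = -16 < 0, so r = 4 ± 2i.
Hence y_h = C1*cos(2*t)*exp(4*t) + C2*exp(4*t)*sin(2*t).
For the particular solution try y_p = A0 + A1*t. Substituting and matching coefficients of each power of t gives A0 = 11/100, A1 = 3/20, so y_p = 11/100 + 3*t/20.
General solution: y = 11/100 + 3*t/20 + C1*cos(2*t)*exp(4*t) + C2*exp(4*t)*sin(2*t).
Apply the initial conditions: y(0) = 11/100 + C1 = -3 and y'(0) = 3/20 + 2*C2 + 4*C1 = 3. Solving gives C1 = -311/100, C2 = 1529/200.

y = 11/100 + 3*t/20 - 311*cos(2*t)*exp(4*t)/100 + 1529*exp(4*t)*sin(2*t)/200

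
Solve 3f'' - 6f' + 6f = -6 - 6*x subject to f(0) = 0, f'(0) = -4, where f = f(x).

f = -2 - x - 5*exp(x)*sin(x) + 2*cos(x)*exp(x)

Divide through by 3: f'' - 2f' + 2f = -2 - 2*x.
Characteristic equation r² - 2r + 2 = 0 has discriminant (-2)² - 4·(2) = -4 < 0, so r = 1 ± i.
Hence f_h = C1*cos(x)*exp(x) + C2*exp(x)*sin(x).
For the particular solution try f_p = A0 + A1*x. Substituting and matching coefficients of each power of x gives A0 = -2, A1 = -1, so f_p = -2 - x.
General solution: f = -2 - x + C1*cos(x)*exp(x) + C2*exp(x)*sin(x).
Apply the initial conditions: f(0) = -2 + C1 = 0 and f'(0) = -1 + C1 + C2 = -4. Solving gives C1 = 2, C2 = -5.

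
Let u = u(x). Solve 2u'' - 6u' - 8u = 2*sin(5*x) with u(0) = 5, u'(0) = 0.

u = -29*sin(5*x)/1066 + 15*cos(5*x)/1066 + 42*exp(4*x)/41 + 103*exp(-x)/26

Divide through by 2: u'' - 3u' - 4u = sin(5*x).
Characteristic equation r² - 3r - 4 = 0 factors as (r + 1)(r - 4) = 0, so r = -1, 4.
Hence u_h = C1*exp(-x) + C2*exp(4*x).
Try u_p = A*cos(5*x) + B*sin(5*x). Substituting and equating the coefficients of cos(5x) and sin(5x) gives A = 15/1066, B = -29/1066, so u_p = -29*sin(5*x)/1066 + 15*cos(5*x)/1066.
General solution: u = -29*sin(5*x)/1066 + 15*cos(5*x)/1066 + C1*exp(-x) + C2*exp(4*x).
Apply the initial conditions: u(0) = 15/1066 + C1 + C2 = 5 and u'(0) = -145/1066 - C1 + 4*C2 = 0. Solving gives C1 = 103/26, C2 = 42/41.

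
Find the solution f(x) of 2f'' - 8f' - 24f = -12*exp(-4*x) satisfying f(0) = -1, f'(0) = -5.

Divide through by 2: f'' - 4f' - 12f = -6*exp(-4*x).
Characteristic equation r² - 4r - 12 = 0 factors as (r + 2)(r - 6) = 0, so r = -2, 6.
Hence f_h = C1*exp(-2*x) + C2*exp(6*x).
Try f_p = A*exp(-4*x). Substituting into the equation and dividing by exp(-4*x) gives A = -3/10, so f_p = -3*exp(-4*x)/10.
General solution: f = -3*exp(-4*x)/10 + C1*exp(-2*x) + C2*exp(6*x).
Apply the initial conditions: f(0) = -3/10 + C1 + C2 = -1 and f'(0) = 6/5 - 2*C1 + 6*C2 = -5. Solving gives C1 = 1/4, C2 = -19/20.

f = -19*exp(6*x)/20 - 3*exp(-4*x)/10 + exp(-2*x)/4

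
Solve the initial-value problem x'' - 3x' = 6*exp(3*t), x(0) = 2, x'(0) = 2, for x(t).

x = 2 + 2*t*exp(3*t)

Characteristic equation r² - 3r = 0 factors as (r - 3)r = 0, so r = 3, 0.
Hence x_h = C1*exp(3*t) + C2.
Since exp(3*t) solves the homogeneous equation (r = 3 is a root of multiplicity 1), multiply the trial by t. Try x_p = A*t*exp(3*t). Substituting into the equation and dividing by exp(3*t) gives A = 2, so x_p = 2*t*exp(3*t).
General solution: x = C2 + C1*exp(3*t) + 2*t*exp(3*t).
Apply the initial conditions: x(0) = C1 + C2 = 2 and x'(0) = 2 + 3*C1 = 2. Solving gives C1 = 0, C2 = 2.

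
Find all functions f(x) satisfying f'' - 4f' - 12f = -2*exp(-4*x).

f = -exp(-4*x)/10 + C1*exp(6*x) + C2*exp(-2*x)

Characteristic equation r² - 4r - 12 = 0 factors as (r - 6)(r + 2) = 0, so r = 6, -2.
Hence f_h = C1*exp(6*x) + C2*exp(-2*x).
Try f_p = A*exp(-4*x). Substituting into the equation and dividing by exp(-4*x) gives A = -1/10, so f_p = -exp(-4*x)/10.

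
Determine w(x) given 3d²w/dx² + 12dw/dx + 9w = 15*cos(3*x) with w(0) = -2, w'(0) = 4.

Divide through by 3: w'' + 4w' + 3w = 5*cos(3*x).
Characteristic equation r² + 4r + 3 = 0 factors as (r + 1)(r + 3) = 0, so r = -1, -3.
Hence w_h = C1*exp(-x) + C2*exp(-3*x).
Try w_p = A*cos(3*x) + B*sin(3*x). Substituting and equating the coefficients of cos(3x) and sin(3x) gives A = -1/6, B = 1/3, so w_p = -cos(3*x)/6 + sin(3*x)/3.
General solution: w = -cos(3*x)/6 + sin(3*x)/3 + C1*exp(-x) + C2*exp(-3*x).
Apply the initial conditions: w(0) = -1/6 + C1 + C2 = -2 and w'(0) = 1 - C1 - 3*C2 = 4. Solving gives C1 = -5/4, C2 = -7/12.

w = -7*exp(-3*x)/12 - 5*exp(-x)/4 - cos(3*x)/6 + sin(3*x)/3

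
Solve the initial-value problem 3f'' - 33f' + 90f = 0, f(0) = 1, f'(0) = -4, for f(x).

f = -9*exp(6*x) + 10*exp(5*x)

Divide through by 3: f'' - 11f' + 30f = 0.
Characteristic equation r² - 11r + 30 = 0 factors as (r - 5)(r - 6) = 0, so r = 5, 6.
Hence f_h = C1*exp(5*x) + C2*exp(6*x).
Apply the initial conditions: f(0) = C1 + C2 = 1 and f'(0) = 5*C1 + 6*C2 = -4. Solving gives C1 = 10, C2 = -9.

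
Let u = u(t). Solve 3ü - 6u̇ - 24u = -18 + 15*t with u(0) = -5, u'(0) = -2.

Divide through by 3: u'' - 2u' - 8u = -6 + 5*t.
Characteristic equation r² - 2r - 8 = 0 factors as (r - 4)(r + 2) = 0, so r = 4, -2.
Hence u_h = C1*exp(4*t) + C2*exp(-2*t).
For the particular solution try u_p = A0 + A1*t. Substituting and matching coefficients of each power of t gives A0 = 29/32, A1 = -5/8, so u_p = 29/32 - 5*t/8.
General solution: u = 29/32 - 5*t/8 + C1*exp(4*t) + C2*exp(-2*t).
Apply the initial conditions: u(0) = 29/32 + C1 + C2 = -5 and u'(0) = -5/8 - 2*C2 + 4*C1 = -2. Solving gives C1 = -211/96, C2 = -89/24.

u = 29/32 - 211*exp(4*t)/96 - 89*exp(-2*t)/24 - 5*t/8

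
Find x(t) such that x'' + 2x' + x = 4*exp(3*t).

x = exp(3*t)/4 + C1*exp(-t) + C2*t*exp(-t)

Characteristic equation r² + 2r + 1 = 0 has discriminant (2)² - 4·(1) = 0, so r = -1 is a repeated root.
Hence x_h = (C1 + C2*t)*exp(-t).
Try x_p = A*exp(3*t). Substituting into the equation and dividing by exp(3*t) gives A = 1/4, so x_p = exp(3*t)/4.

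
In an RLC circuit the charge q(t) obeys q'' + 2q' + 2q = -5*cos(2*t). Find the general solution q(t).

Characteristic equation r² + 2r + 2 = 0 has discriminant (2)² - 4·(2) = -4 < 0, so r = -1 ± i.
Hence q_h = C1*cos(t)*exp(-t) + C2*exp(-t)*sin(t).
Try q_p = A*cos(2*t) + B*sin(2*t). Substituting and equating the coefficients of cos(2t) and sin(2t) gives A = 1/2, B = -1, so q_p = cos(2*t)/2 - sin(2*t).

q = cos(2*t)/2 - sin(2*t) + C1*cos(t)*exp(-t) + C2*exp(-t)*sin(t)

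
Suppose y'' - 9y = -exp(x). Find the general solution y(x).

y = exp(x)/8 + C1*exp(3*x) + C2*exp(-3*x)

Characteristic equation r² - 9 = 0 factors as (r - 3)(r + 3) = 0, so r = 3, -3.
Hence y_h = C1*exp(3*x) + C2*exp(-3*x).
Try y_p = A*exp(x). Substituting into the equation and dividing by exp(x) gives A = 1/8, so y_p = exp(x)/8.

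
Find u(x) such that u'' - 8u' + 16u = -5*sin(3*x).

u = -24*cos(3*x)/125 - 7*sin(3*x)/125 + C1*exp(4*x) + C2*x*exp(4*x)

Characteristic equation r² - 8r + 16 = 0 has discriminant (-8)² - 4·(16) = 0, so r = 4 is a repeated root.
Hence u_h = (C1 + C2*x)*exp(4*x).
Try u_p = A*cos(3*x) + B*sin(3*x). Substituting and equating the coefficients of cos(3x) and sin(3x) gives A = -24/125, B = -7/125, so u_p = -24*cos(3*x)/125 - 7*sin(3*x)/125.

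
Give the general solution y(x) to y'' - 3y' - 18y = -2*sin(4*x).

Characteristic equation r² - 3r - 18 = 0 factors as (r + 3)(r - 6) = 0, so r = -3, 6.
Hence y_h = C1*exp(-3*x) + C2*exp(6*x).
Try y_p = A*cos(4*x) + B*sin(4*x). Substituting and equating the coefficients of cos(4x) and sin(4x) gives A = -6/325, B = 17/325, so y_p = -6*cos(4*x)/325 + 17*sin(4*x)/325.

y = -6*cos(4*x)/325 + 17*sin(4*x)/325 + C1*exp(-3*x) + C2*exp(6*x)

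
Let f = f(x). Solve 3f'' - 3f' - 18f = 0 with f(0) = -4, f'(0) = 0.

f = -12*exp(-2*x)/5 - 8*exp(3*x)/5

Divide through by 3: f'' - f' - 6f = 0.
Characteristic equation r² - r - 6 = 0 factors as (r - 3)(r + 2) = 0, so r = 3, -2.
Hence f_h = C1*exp(3*x) + C2*exp(-2*x).
Apply the initial conditions: f(0) = C1 + C2 = -4 and f'(0) = -2*C2 + 3*C1 = 0. Solving gives C1 = -8/5, C2 = -12/5.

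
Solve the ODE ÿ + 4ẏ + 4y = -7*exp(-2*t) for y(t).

Characteristic equation r² + 4r + 4 = 0 has discriminant (4)² - 4·(4) = 0, so r = -2 is a repeated root.
Hence y_h = (C1 + C2*t)*exp(-2*t).
Since exp(-2*t) solves the homogeneous equation (r = -2 is a root of multiplicity 2), multiply the trial by t^2. Try y_p = A*t^2*exp(-2*t). Substituting into the equation and dividing by exp(-2*t) gives A = -7/2, so y_p = -7*t^2*exp(-2*t)/2.

y = C1*exp(-2*t) - 7*t**2*exp(-2*t)/2 + C2*t*exp(-2*t)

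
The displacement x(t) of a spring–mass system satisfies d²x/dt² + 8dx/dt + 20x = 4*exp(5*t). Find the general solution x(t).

Characteristic equation r² + 8r + 20 = 0 has discriminant (8)² - 4·(20) = -16 < 0, so r = -4 ± 2i.
Hence x_h = C1*cos(2*t)*exp(-4*t) + C2*exp(-4*t)*sin(2*t).
Try x_p = A*exp(5*t). Substituting into the equation and dividing by exp(5*t) gives A = 4/85, so x_p = 4*exp(5*t)/85.

x = 4*exp(5*t)/85 + C1*cos(2*t)*exp(-4*t) + C2*exp(-4*t)*sin(2*t)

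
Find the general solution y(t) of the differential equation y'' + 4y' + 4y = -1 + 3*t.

y = -1 + 3*t/4 + C1*exp(-2*t) + C2*t*exp(-2*t)

Characteristic equation r² + 4r + 4 = 0 has discriminant (4)² - 4·(4) = 0, so r = -2 is a repeated root.
Hence y_h = (C1 + C2*t)*exp(-2*t).
For the particular solution try y_p = A0 + A1*t. Substituting and matching coefficients of each power of t gives A0 = -1, A1 = 3/4, so y_p = -1 + 3*t/4.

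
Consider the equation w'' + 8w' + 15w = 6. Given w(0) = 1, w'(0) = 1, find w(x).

Characteristic equation r² + 8r + 15 = 0 factors as (r + 3)(r + 5) = 0, so r = -3, -5.
Hence w_h = C1*exp(-3*x) + C2*exp(-5*x).
For the particular solution try w_p = A0. Substituting and matching coefficients of each power of x gives A0 = 2/5, so w_p = 2/5.
General solution: w = 2/5 + C1*exp(-3*x) + C2*exp(-5*x).
Apply the initial conditions: w(0) = 2/5 + C1 + C2 = 1 and w'(0) = -5*C2 - 3*C1 = 1. Solving gives C1 = 2, C2 = -7/5.

w = 2/5 + 2*exp(-3*x) - 7*exp(-5*x)/5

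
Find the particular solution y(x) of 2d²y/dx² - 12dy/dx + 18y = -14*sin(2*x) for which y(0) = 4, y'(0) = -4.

Divide through by 2: y'' - 6y' + 9y = -7*sin(2*x).
Characteristic equation r² - 6r + 9 = 0 has discriminant (-6)² - 4·(9) = 0, so r = 3 is a repeated root.
Hence y_h = (C1 + C2*x)*exp(3*x).
Try y_p = A*cos(2*x) + B*sin(2*x). Substituting and equating the coefficients of cos(2x) and sin(2x) gives A = -84/169, B = -35/169, so y_p = -84*cos(2*x)/169 - 35*sin(2*x)/169.
General solution: y = -84*cos(2*x)/169 - 35*sin(2*x)/169 + C1*exp(3*x) + C2*x*exp(3*x).
Apply the initial conditions: y(0) = -84/169 + C1 = 4 and y'(0) = -70/169 + C2 + 3*C1 = -4. Solving gives C1 = 760/169, C2 = -222/13.

y = -84*cos(2*x)/169 - 35*sin(2*x)/169 + 760*exp(3*x)/169 - 222*x*exp(3*x)/13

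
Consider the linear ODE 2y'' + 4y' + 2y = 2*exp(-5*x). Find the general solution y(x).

y = exp(-5*x)/16 + C1*exp(-x) + C2*x*exp(-x)

Divide through by 2: y'' + 2y' + y = exp(-5*x).
Characteristic equation r² + 2r + 1 = 0 has discriminant (2)² - 4·(1) = 0, so r = -1 is a repeated root.
Hence y_h = (C1 + C2*x)*exp(-x).
Try y_p = A*exp(-5*x). Substituting into the equation and dividing by exp(-5*x) gives A = 1/16, so y_p = exp(-5*x)/16.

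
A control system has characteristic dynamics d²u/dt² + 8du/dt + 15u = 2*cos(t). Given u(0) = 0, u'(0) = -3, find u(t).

u = -9*exp(-3*t)/5 + 4*sin(t)/65 + 7*cos(t)/65 + 22*exp(-5*t)/13

Characteristic equation r² + 8r + 15 = 0 factors as (r + 5)(r + 3) = 0, so r = -5, -3.
Hence u_h = C1*exp(-5*t) + C2*exp(-3*t).
Try u_p = A*cos(t) + B*sin(t). Substituting and equating the coefficients of cos(t) and sin(t) gives A = 7/65, B = 4/65, so u_p = 4*sin(t)/65 + 7*cos(t)/65.
General solution: u = 4*sin(t)/65 + 7*cos(t)/65 + C1*exp(-5*t) + C2*exp(-3*t).
Apply the initial conditions: u(0) = 7/65 + C1 + C2 = 0 and u'(0) = 4/65 - 5*C1 - 3*C2 = -3. Solving gives C1 = 22/13, C2 = -9/5.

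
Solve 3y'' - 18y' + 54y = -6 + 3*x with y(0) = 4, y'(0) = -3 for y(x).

y = -5/54 + x/18 - 46*exp(3*x)*sin(3*x)/9 + 221*cos(3*x)*exp(3*x)/54

Divide through by 3: y'' - 6y' + 18y = -2 + x.
Characteristic equation r² - 6r + 18 = 0 has discriminant (-6)² - 4·(18) = -36 < 0, so r = 3 ± 3i.
Hence y_h = C1*cos(3*x)*exp(3*x) + C2*exp(3*x)*sin(3*x).
For the particular solution try y_p = A0 + A1*x. Substituting and matching coefficients of each power of x gives A0 = -5/54, A1 = 1/18, so y_p = -5/54 + x/18.
General solution: y = -5/54 + x/18 + C1*cos(3*x)*exp(3*x) + C2*exp(3*x)*sin(3*x).
Apply the initial conditions: y(0) = -5/54 + C1 = 4 and y'(0) = 1/18 + 3*C1 + 3*C2 = -3. Solving gives C1 = 221/54, C2 = -46/9.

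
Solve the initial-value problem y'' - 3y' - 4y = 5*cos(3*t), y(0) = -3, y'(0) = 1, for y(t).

y = -13*cos(3*t)/50 - 9*sin(3*t)/50 - 6*exp(4*t)/25 - 5*exp(-t)/2

Characteristic equation r² - 3r - 4 = 0 factors as (r - 4)(r + 1) = 0, so r = 4, -1.
Hence y_h = C1*exp(4*t) + C2*exp(-t).
Try y_p = A*cos(3*t) + B*sin(3*t). Substituting and equating the coefficients of cos(3t) and sin(3t) gives A = -13/50, B = -9/50, so y_p = -13*cos(3*t)/50 - 9*sin(3*t)/50.
General solution: y = -13*cos(3*t)/50 - 9*sin(3*t)/50 + C1*exp(4*t) + C2*exp(-t).
Apply the initial conditions: y(0) = -13/50 + C1 + C2 = -3 and y'(0) = -27/50 - C2 + 4*C1 = 1. Solving gives C1 = -6/25, C2 = -5/2.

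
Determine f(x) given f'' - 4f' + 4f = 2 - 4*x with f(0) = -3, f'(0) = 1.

f = -1/2 - x - 5*exp(2*x)/2 + 7*x*exp(2*x)

Characteristic equation r² - 4r + 4 = 0 has discriminant (-4)² - 4·(4) = 0, so r = 2 is a repeated root.
Hence f_h = (C1 + C2*x)*exp(2*x).
For the particular solution try f_p = A0 + A1*x. Substituting and matching coefficients of each power of x gives A0 = -1/2, A1 = -1, so f_p = -1/2 - x.
General solution: f = -1/2 - x + C1*exp(2*x) + C2*x*exp(2*x).
Apply the initial conditions: f(0) = -1/2 + C1 = -3 and f'(0) = -1 + C2 + 2*C1 = 1. Solving gives C1 = -5/2, C2 = 7.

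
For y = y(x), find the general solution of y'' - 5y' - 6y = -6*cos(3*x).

Characteristic equation r² - 5r - 6 = 0 factors as (r + 1)(r - 6) = 0, so r = -1, 6.
Hence y_h = C1*exp(-x) + C2*exp(6*x).
Try y_p = A*cos(3*x) + B*sin(3*x). Substituting and equating the coefficients of cos(3x) and sin(3x) gives A = 1/5, B = 1/5, so y_p = cos(3*x)/5 + sin(3*x)/5.

y = cos(3*x)/5 + sin(3*x)/5 + C1*exp(-x) + C2*exp(6*x)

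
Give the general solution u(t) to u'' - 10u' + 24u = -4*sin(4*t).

Characteristic equation r² - 10r + 24 = 0 factors as (r - 4)(r - 6) = 0, so r = 4, 6.
Hence u_h = C1*exp(4*t) + C2*exp(6*t).
Try u_p = A*cos(4*t) + B*sin(4*t). Substituting and equating the coefficients of cos(4t) and sin(4t) gives A = -5/52, B = -1/52, so u_p = -5*cos(4*t)/52 - sin(4*t)/52.

u = -5*cos(4*t)/52 - sin(4*t)/52 + C1*exp(4*t) + C2*exp(6*t)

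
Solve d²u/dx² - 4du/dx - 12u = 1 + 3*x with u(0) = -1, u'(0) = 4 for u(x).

u = -41*exp(-2*x)/32 - x/4 + 9*exp(6*x)/32

Characteristic equation r² - 4r - 12 = 0 factors as (r - 6)(r + 2) = 0, so r = 6, -2.
Hence u_h = C1*exp(6*x) + C2*exp(-2*x).
For the particular solution try u_p = A0 + A1*x. Substituting and matching coefficients of each power of x gives A0 = 0, A1 = -1/4, so u_p = -x/4.
General solution: u = -x/4 + C1*exp(6*x) + C2*exp(-2*x).
Apply the initial conditions: u(0) = C1 + C2 = -1 and u'(0) = -1/4 - 2*C2 + 6*C1 = 4. Solving gives C1 = 9/32, C2 = -41/32.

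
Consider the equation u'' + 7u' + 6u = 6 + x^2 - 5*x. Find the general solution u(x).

Characteristic equation r² + 7r + 6 = 0 factors as (r + 6)(r + 1) = 0, so r = -6, -1.
Hence u_h = C1*exp(-6*x) + C2*exp(-x).
For the particular solution try u_p = A0 + A1*x + A2*x^2. Substituting and matching coefficients of each power of x gives A0 = 64/27, A1 = -11/9, A2 = 1/6, so u_p = 64/27 - 11*x/9 + x^2/6.

u = 64/27 - 11*x/9 + x**2/6 + C1*exp(-6*x) + C2*exp(-x)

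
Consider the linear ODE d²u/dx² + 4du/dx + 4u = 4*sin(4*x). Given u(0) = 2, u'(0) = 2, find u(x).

u = -4*cos(4*x)/25 - 3*sin(4*x)/25 + 54*exp(-2*x)/25 + 34*x*exp(-2*x)/5

Characteristic equation r² + 4r + 4 = 0 has discriminant (4)² - 4·(4) = 0, so r = -2 is a repeated root.
Hence u_h = (C1 + C2*x)*exp(-2*x).
Try u_p = A*cos(4*x) + B*sin(4*x). Substituting and equating the coefficients of cos(4x) and sin(4x) gives A = -4/25, B = -3/25, so u_p = -4*cos(4*x)/25 - 3*sin(4*x)/25.
General solution: u = -4*cos(4*x)/25 - 3*sin(4*x)/25 + C1*exp(-2*x) + C2*x*exp(-2*x).
Apply the initial conditions: u(0) = -4/25 + C1 = 2 and u'(0) = -12/25 + C2 - 2*C1 = 2. Solving gives C1 = 54/25, C2 = 34/5.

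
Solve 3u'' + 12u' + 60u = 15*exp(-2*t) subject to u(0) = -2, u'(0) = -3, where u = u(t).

Divide through by 3: u'' + 4u' + 20u = 5*exp(-2*t).
Characteristic equation r² + 4r + 20 = 0 has discriminant (4)² - 4·(20) = -64 < 0, so r = -2 ± 4i.
Hence u_h = C1*cos(4*t)*exp(-2*t) + C2*exp(-2*t)*sin(4*t).
Try u_p = A*exp(-2*t). Substituting into the equation and dividing by exp(-2*t) gives A = 5/16, so u_p = 5*exp(-2*t)/16.
General solution: u = 5*exp(-2*t)/16 + C1*cos(4*t)*exp(-2*t) + C2*exp(-2*t)*sin(4*t).
Apply the initial conditions: u(0) = 5/16 + C1 = -2 and u'(0) = -5/8 - 2*C1 + 4*C2 = -3. Solving gives C1 = -37/16, C2 = -7/4.

u = 5*exp(-2*t)/16 - 37*cos(4*t)*exp(-2*t)/16 - 7*exp(-2*t)*sin(4*t)/4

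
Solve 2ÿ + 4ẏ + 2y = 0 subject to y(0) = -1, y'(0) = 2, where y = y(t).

y = -exp(-t) + t*exp(-t)

Divide through by 2: y'' + 2y' + y = 0.
Characteristic equation r² + 2r + 1 = 0 has discriminant (2)² - 4·(1) = 0, so r = -1 is a repeated root.
Hence y_h = (C1 + C2*t)*exp(-t).
Apply the initial conditions: y(0) = C1 = -1 and y'(0) = C2 - C1 = 2. Solving gives C1 = -1, C2 = 1.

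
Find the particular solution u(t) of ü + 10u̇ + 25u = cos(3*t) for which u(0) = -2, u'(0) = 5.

u = -582*exp(-5*t)/289 + 4*cos(3*t)/289 + 15*sin(3*t)/578 - 175*t*exp(-5*t)/34

Characteristic equation r² + 10r + 25 = 0 has discriminant (10)² - 4·(25) = 0, so r = -5 is a repeated root.
Hence u_h = (C1 + C2*t)*exp(-5*t).
Try u_p = A*cos(3*t) + B*sin(3*t). Substituting and equating the coefficients of cos(3t) and sin(3t) gives A = 4/289, B = 15/578, so u_p = 4*cos(3*t)/289 + 15*sin(3*t)/578.
General solution: u = 4*cos(3*t)/289 + 15*sin(3*t)/578 + C1*exp(-5*t) + C2*t*exp(-5*t).
Apply the initial conditions: u(0) = 4/289 + C1 = -2 and u'(0) = 45/578 + C2 - 5*C1 = 5. Solving gives C1 = -582/289, C2 = -175/34.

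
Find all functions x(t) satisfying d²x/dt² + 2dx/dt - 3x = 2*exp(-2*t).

Characteristic equation r² + 2r - 3 = 0 factors as (r - 1)(r + 3) = 0, so r = 1, -3.
Hence x_h = C1*exp(t) + C2*exp(-3*t).
Try x_p = A*exp(-2*t). Substituting into the equation and dividing by exp(-2*t) gives A = -2/3, so x_p = -2*exp(-2*t)/3.

x = -2*exp(-2*t)/3 + C1*exp(t) + C2*exp(-3*t)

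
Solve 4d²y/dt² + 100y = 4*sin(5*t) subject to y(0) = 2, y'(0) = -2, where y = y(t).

y = 2*cos(5*t) - 19*sin(5*t)/50 - t*cos(5*t)/10

Divide through by 4: y'' + 25y = sin(5*t).
Characteristic equation r² + 25 = 0 has discriminant (0)² - 4·(25) = -100 < 0, so r = ± 5i.
Hence y_h = C1*cos(5*t) + C2*sin(5*t).
Since ±5i are characteristic roots, multiply the trial by t. Try y_p = t*(A*cos(5*t) + B*sin(5*t)). Substituting and equating the coefficients of cos(5t) and sin(5t) gives A = -1/10, B = 0, so y_p = -t*cos(5*t)/10.
General solution: y = C1*cos(5*t) + C2*sin(5*t) - t*cos(5*t)/10.
Apply the initial conditions: y(0) = C1 = 2 and y'(0) = -1/10 + 5*C2 = -2. Solving gives C1 = 2, C2 = -19/50.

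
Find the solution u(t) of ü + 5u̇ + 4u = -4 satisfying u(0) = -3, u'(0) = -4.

Characteristic equation r² + 5r + 4 = 0 factors as (r + 1)(r + 4) = 0, so r = -1, -4.
Hence u_h = C1*exp(-t) + C2*exp(-4*t).
For the particular solution try u_p = A0. Substituting and matching coefficients of each power of t gives A0 = -1, so u_p = -1.
General solution: u = -1 + C1*exp(-t) + C2*exp(-4*t).
Apply the initial conditions: u(0) = -1 + C1 + C2 = -3 and u'(0) = -C1 - 4*C2 = -4. Solving gives C1 = -4, C2 = 2.

u = -1 - 4*exp(-t) + 2*exp(-4*t)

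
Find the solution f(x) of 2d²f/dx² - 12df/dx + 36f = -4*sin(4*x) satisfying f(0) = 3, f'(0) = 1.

f = -12*cos(4*x)/145 - sin(4*x)/145 - 1192*exp(3*x)*sin(3*x)/435 + 447*cos(3*x)*exp(3*x)/145

Divide through by 2: f'' - 6f' + 18f = -2*sin(4*x).
Characteristic equation r² - 6r + 18 = 0 has discriminant (-6)² - 4·(18) = -36 < 0, so r = 3 ± 3i.
Hence f_h = C1*cos(3*x)*exp(3*x) + C2*exp(3*x)*sin(3*x).
Try f_p = A*cos(4*x) + B*sin(4*x). Substituting and equating the coefficients of cos(4x) and sin(4x) gives A = -12/145, B = -1/145, so f_p = -12*cos(4*x)/145 - sin(4*x)/145.
General solution: f = -12*cos(4*x)/145 - sin(4*x)/145 + C1*cos(3*x)*exp(3*x) + C2*exp(3*x)*sin(3*x).
Apply the initial conditions: f(0) = -12/145 + C1 = 3 and f'(0) = -4/145 + 3*C1 + 3*C2 = 1. Solving gives C1 = 447/145, C2 = -1192/435.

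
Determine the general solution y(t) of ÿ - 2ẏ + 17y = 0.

Characteristic equation r² - 2r + 17 = 0 has discriminant (-2)² - 4·(17) = -64 < 0, so r = 1 ± 4i.
Hence y_h = C1*cos(4*t)*exp(t) + C2*exp(t)*sin(4*t).

y = C1*cos(4*t)*exp(t) + C2*exp(t)*sin(4*t)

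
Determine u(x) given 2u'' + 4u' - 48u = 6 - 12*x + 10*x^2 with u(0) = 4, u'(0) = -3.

Divide through by 2: u'' + 2u' - 24u = 3 - 6*x + 5*x^2.
Characteristic equation r² + 2r - 24 = 0 factors as (r - 4)(r + 6) = 0, so r = 4, -6.
Hence u_h = C1*exp(4*x) + C2*exp(-6*x).
For the particular solution try u_p = A0 + A1*x + A2*x^2. Substituting and matching coefficients of each power of x gives A0 = -215/1728, A1 = 31/144, A2 = -5/24, so u_p = -215/1728 - 5*x^2/24 + 31*x/144.
General solution: u = -215/1728 - 5*x^2/24 + 31*x/144 + C1*exp(4*x) + C2*exp(-6*x).
Apply the initial conditions: u(0) = -215/1728 + C1 + C2 = 4 and u'(0) = 31/144 - 6*C2 + 4*C1 = -3. Solving gives C1 = 689/320, C2 = 2129/1080.

u = -215/1728 - 5*x**2/24 + 31*x/144 + 689*exp(4*x)/320 + 2129*exp(-6*x)/1080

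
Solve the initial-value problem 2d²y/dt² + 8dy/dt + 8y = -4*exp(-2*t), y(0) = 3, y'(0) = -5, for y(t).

y = 3*exp(-2*t) + t*exp(-2*t) - t**2*exp(-2*t)

Divide through by 2: y'' + 4y' + 4y = -2*exp(-2*t).
Characteristic equation r² + 4r + 4 = 0 has discriminant (4)² - 4·(4) = 0, so r = -2 is a repeated root.
Hence y_h = (C1 + C2*t)*exp(-2*t).
Since exp(-2*t) solves the homogeneous equation (r = -2 is a root of multiplicity 2), multiply the trial by t^2. Try y_p = A*t^2*exp(-2*t). Substituting into the equation and dividing by exp(-2*t) gives A = -1, so y_p = -t^2*exp(-2*t).
General solution: y = C1*exp(-2*t) - t^2*exp(-2*t) + C2*t*exp(-2*t).
Apply the initial conditions: y(0) = C1 = 3 and y'(0) = C2 - 2*C1 = -5. Solving gives C1 = 3, C2 = 1.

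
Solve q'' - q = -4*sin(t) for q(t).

Characteristic equation r² - 1 = 0 factors as (r + 1)(r - 1) = 0, so r = -1, 1.
Hence q_h = C1*exp(-t) + C2*exp(t).
Try q_p = A*cos(t) + B*sin(t). Substituting and equating the coefficients of cos(t) and sin(t) gives A = 0, B = 2, so q_p = 2*sin(t).

q = 2*sin(t) + C1*exp(-t) + C2*exp(t)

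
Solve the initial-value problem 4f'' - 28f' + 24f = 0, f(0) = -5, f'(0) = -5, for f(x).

Divide through by 4: f'' - 7f' + 6f = 0.
Characteristic equation r² - 7r + 6 = 0 factors as (r - 1)(r - 6) = 0, so r = 1, 6.
Hence f_h = C1*exp(x) + C2*exp(6*x).
Apply the initial conditions: f(0) = C1 + C2 = -5 and f'(0) = C1 + 6*C2 = -5. Solving gives C1 = -5, C2 = 0.

f = -5*exp(x)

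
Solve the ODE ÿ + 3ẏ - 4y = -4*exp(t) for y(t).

Characteristic equation r² + 3r - 4 = 0 factors as (r + 4)(r - 1) = 0, so r = -4, 1.
Hence y_h = C1*exp(-4*t) + C2*exp(t).
Since exp(t) solves the homogeneous equation (r = 1 is a root of multiplicity 1), multiply the trial by t. Try y_p = A*t*exp(t). Substituting into the equation and dividing by exp(t) gives A = -4/5, so y_p = -4*t*exp(t)/5.

y = C1*exp(-4*t) + C2*exp(t) - 4*t*exp(t)/5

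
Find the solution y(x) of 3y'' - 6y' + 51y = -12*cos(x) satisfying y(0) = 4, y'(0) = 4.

Divide through by 3: y'' - 2y' + 17y = -4*cos(x).
Characteristic equation r² - 2r + 17 = 0 has discriminant (-2)² - 4·(17) = -64 < 0, so r = 1 ± 4i.
Hence y_h = C1*cos(4*x)*exp(x) + C2*exp(x)*sin(4*x).
Try y_p = A*cos(x) + B*sin(x). Substituting and equating the coefficients of cos(x) and sin(x) gives A = -16/65, B = 2/65, so y_p = -16*cos(x)/65 + 2*sin(x)/65.
General solution: y = -16*cos(x)/65 + 2*sin(x)/65 + C1*cos(4*x)*exp(x) + C2*exp(x)*sin(4*x).
Apply the initial conditions: y(0) = -16/65 + C1 = 4 and y'(0) = 2/65 + C1 + 4*C2 = 4. Solving gives C1 = 276/65, C2 = -9/130.

y = -16*cos(x)/65 + 2*sin(x)/65 - 9*exp(x)*sin(4*x)/130 + 276*cos(4*x)*exp(x)/65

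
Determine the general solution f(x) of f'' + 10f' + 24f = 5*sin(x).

f = -50*cos(x)/629 + 115*sin(x)/629 + C1*exp(-6*x) + C2*exp(-4*x)

Characteristic equation r² + 10r + 24 = 0 factors as (r + 6)(r + 4) = 0, so r = -6, -4.
Hence f_h = C1*exp(-6*x) + C2*exp(-4*x).
Try f_p = A*cos(x) + B*sin(x). Substituting and equating the coefficients of cos(x) and sin(x) gives A = -50/629, B = 115/629, so f_p = -50*cos(x)/629 + 115*sin(x)/629.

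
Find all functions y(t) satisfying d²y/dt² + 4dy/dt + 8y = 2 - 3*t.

y = 7/16 - 3*t/8 + C1*cos(2*t)*exp(-2*t) + C2*exp(-2*t)*sin(2*t)

Characteristic equation r² + 4r + 8 = 0 has discriminant (4)² - 4·(8) = -16 < 0, so r = -2 ± 2i.
Hence y_h = C1*cos(2*t)*exp(-2*t) + C2*exp(-2*t)*sin(2*t).
For the particular solution try y_p = A0 + A1*t. Substituting and matching coefficients of each power of t gives A0 = 7/16, A1 = -3/8, so y_p = 7/16 - 3*t/8.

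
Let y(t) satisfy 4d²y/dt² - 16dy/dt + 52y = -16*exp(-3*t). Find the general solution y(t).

y = -2*exp(-3*t)/17 + C1*cos(3*t)*exp(2*t) + C2*exp(2*t)*sin(3*t)

Divide through by 4: y'' - 4y' + 13y = -4*exp(-3*t).
Characteristic equation r² - 4r + 13 = 0 has discriminant (-4)² - 4·(13) = -36 < 0, so r = 2 ± 3i.
Hence y_h = C1*cos(3*t)*exp(2*t) + C2*exp(2*t)*sin(3*t).
Try y_p = A*exp(-3*t). Substituting into the equation and dividing by exp(-3*t) gives A = -2/17, so y_p = -2*exp(-3*t)/17.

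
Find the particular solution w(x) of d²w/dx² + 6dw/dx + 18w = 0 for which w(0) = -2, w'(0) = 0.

w = -2*cos(3*x)*exp(-3*x) - 2*exp(-3*x)*sin(3*x)

Characteristic equation r² + 6r + 18 = 0 has discriminant (6)² - 4·(18) = -36 < 0, so r = -3 ± 3i.
Hence w_h = C1*cos(3*x)*exp(-3*x) + C2*exp(-3*x)*sin(3*x).
Apply the initial conditions: w(0) = C1 = -2 and w'(0) = -3*C1 + 3*C2 = 0. Solving gives C1 = -2, C2 = -2.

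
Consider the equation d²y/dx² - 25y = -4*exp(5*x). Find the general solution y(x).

Characteristic equation r² - 25 = 0 factors as (r + 5)(r - 5) = 0, so r = -5, 5.
Hence y_h = C1*exp(-5*x) + C2*exp(5*x).
Since exp(5*x) solves the homogeneous equation (r = 5 is a root of multiplicity 1), multiply the trial by x. Try y_p = A*x*exp(5*x). Substituting into the equation and dividing by exp(5*x) gives A = -2/5, so y_p = -2*x*exp(5*x)/5.

y = C1*exp(-5*x) + C2*exp(5*x) - 2*x*exp(5*x)/5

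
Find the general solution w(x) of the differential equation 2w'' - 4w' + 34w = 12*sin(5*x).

w = -12*sin(5*x)/41 + 15*cos(5*x)/41 + C1*cos(4*x)*exp(x) + C2*exp(x)*sin(4*x)

Divide through by 2: w'' - 2w' + 17w = 6*sin(5*x).
Characteristic equation r² - 2r + 17 = 0 has discriminant (-2)² - 4·(17) = -64 < 0, so r = 1 ± 4i.
Hence w_h = C1*cos(4*x)*exp(x) + C2*exp(x)*sin(4*x).
Try w_p = A*cos(5*x) + B*sin(5*x). Substituting and equating the coefficients of cos(5x) and sin(5x) gives A = 15/41, B = -12/41, so w_p = -12*sin(5*x)/41 + 15*cos(5*x)/41.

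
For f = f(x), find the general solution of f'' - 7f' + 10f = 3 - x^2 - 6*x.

f = -99/500 - 37*x/50 - x**2/10 + C1*exp(2*x) + C2*exp(5*x)

Characteristic equation r² - 7r + 10 = 0 factors as (r - 2)(r - 5) = 0, so r = 2, 5.
Hence f_h = C1*exp(2*x) + C2*exp(5*x).
For the particular solution try f_p = A0 + A1*x + A2*x^2. Substituting and matching coefficients of each power of x gives A0 = -99/500, A1 = -37/50, A2 = -1/10, so f_p = -99/500 - 37*x/50 - x^2/10.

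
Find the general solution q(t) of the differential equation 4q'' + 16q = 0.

Divide through by 4: q'' + 4q = 0.
Characteristic equation r² + 4 = 0 has discriminant (0)² - 4·(4) = -16 < 0, so r = ± 2i.
Hence q_h = C1*cos(2*t) + C2*sin(2*t).

q = C1*cos(2*t) + C2*sin(2*t)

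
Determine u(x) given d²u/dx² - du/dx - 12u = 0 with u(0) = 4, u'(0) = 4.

u = 12*exp(-3*x)/7 + 16*exp(4*x)/7

Characteristic equation r² - r - 12 = 0 factors as (r - 4)(r + 3) = 0, so r = 4, -3.
Hence u_h = C1*exp(4*x) + C2*exp(-3*x).
Apply the initial conditions: u(0) = C1 + C2 = 4 and u'(0) = -3*C2 + 4*C1 = 4. Solving gives C1 = 16/7, C2 = 12/7.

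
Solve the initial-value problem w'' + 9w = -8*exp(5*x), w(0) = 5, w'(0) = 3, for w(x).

Characteristic equation r² + 9 = 0 has discriminant (0)² - 4·(9) = -36 < 0, so r = ± 3i.
Hence w_h = C1*cos(3*x) + C2*sin(3*x).
Try w_p = A*exp(5*x). Substituting into the equation and dividing by exp(5*x) gives A = -4/17, so w_p = -4*exp(5*x)/17.
General solution: w = -4*exp(5*x)/17 + C1*cos(3*x) + C2*sin(3*x).
Apply the initial conditions: w(0) = -4/17 + C1 = 5 and w'(0) = -20/17 + 3*C2 = 3. Solving gives C1 = 89/17, C2 = 71/51.

w = -4*exp(5*x)/17 + 71*sin(3*x)/51 + 89*cos(3*x)/17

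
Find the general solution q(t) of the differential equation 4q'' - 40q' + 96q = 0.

q = C1*exp(6*t) + C2*exp(4*t)

Divide through by 4: q'' - 10q' + 24q = 0.
Characteristic equation r² - 10r + 24 = 0 factors as (r - 6)(r - 4) = 0, so r = 6, 4.
Hence q_h = C1*exp(6*t) + C2*exp(4*t).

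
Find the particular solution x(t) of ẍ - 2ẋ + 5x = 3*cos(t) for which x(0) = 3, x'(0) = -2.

x = -3*sin(t)/10 + 3*cos(t)/5 - 41*exp(t)*sin(2*t)/20 + 12*cos(2*t)*exp(t)/5

Characteristic equation r² - 2r + 5 = 0 has discriminant (-2)² - 4·(5) = -16 < 0, so r = 1 ± 2i.
Hence x_h = C1*cos(2*t)*exp(t) + C2*exp(t)*sin(2*t).
Try x_p = A*cos(t) + B*sin(t). Substituting and equating the coefficients of cos(t) and sin(t) gives A = 3/5, B = -3/10, so x_p = -3*sin(t)/10 + 3*cos(t)/5.
General solution: x = -3*sin(t)/10 + 3*cos(t)/5 + C1*cos(2*t)*exp(t) + C2*exp(t)*sin(2*t).
Apply the initial conditions: x(0) = 3/5 + C1 = 3 and x'(0) = -3/10 + C1 + 2*C2 = -2. Solving gives C1 = 12/5, C2 = -41/20.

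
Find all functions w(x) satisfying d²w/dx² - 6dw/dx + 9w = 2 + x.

w = 8/27 + x/9 + C1*exp(3*x) + C2*x*exp(3*x)

Characteristic equation r² - 6r + 9 = 0 has discriminant (-6)² - 4·(9) = 0, so r = 3 is a repeated root.
Hence w_h = (C1 + C2*x)*exp(3*x).
For the particular solution try w_p = A0 + A1*x. Substituting and matching coefficients of each power of x gives A0 = 8/27, A1 = 1/9, so w_p = 8/27 + x/9.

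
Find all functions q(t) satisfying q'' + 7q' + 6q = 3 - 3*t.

Characteristic equation r² + 7r + 6 = 0 factors as (r + 1)(r + 6) = 0, so r = -1, -6.
Hence q_h = C1*exp(-t) + C2*exp(-6*t).
For the particular solution try q_p = A0 + A1*t. Substituting and matching coefficients of each power of t gives A0 = 13/12, A1 = -1/2, so q_p = 13/12 - t/2.

q = 13/12 - t/2 + C1*exp(-t) + C2*exp(-6*t)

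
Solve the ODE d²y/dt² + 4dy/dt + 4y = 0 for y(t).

y = C1*exp(-2*t) + C2*t*exp(-2*t)

Characteristic equation r² + 4r + 4 = 0 has discriminant (4)² - 4·(4) = 0, so r = -2 is a repeated root.
Hence y_h = (C1 + C2*t)*exp(-2*t).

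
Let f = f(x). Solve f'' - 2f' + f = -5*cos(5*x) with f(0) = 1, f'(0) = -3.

f = 25*sin(5*x)/338 + 30*cos(5*x)/169 + 139*exp(x)/169 - 109*x*exp(x)/26

Characteristic equation r² - 2r + 1 = 0 has discriminant (-2)² - 4·(1) = 0, so r = 1 is a repeated root.
Hence f_h = (C1 + C2*x)*exp(x).
Try f_p = A*cos(5*x) + B*sin(5*x). Substituting and equating the coefficients of cos(5x) and sin(5x) gives A = 30/169, B = 25/338, so f_p = 25*sin(5*x)/338 + 30*cos(5*x)/169.
General solution: f = 25*sin(5*x)/338 + 30*cos(5*x)/169 + C1*exp(x) + C2*x*exp(x).
Apply the initial conditions: f(0) = 30/169 + C1 = 1 and f'(0) = 125/338 + C1 + C2 = -3. Solving gives C1 = 139/169, C2 = -109/26.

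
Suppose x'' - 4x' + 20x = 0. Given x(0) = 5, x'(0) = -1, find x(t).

x = 5*cos(4*t)*exp(2*t) - 11*exp(2*t)*sin(4*t)/4

Characteristic equation r² - 4r + 20 = 0 has discriminant (-4)² - 4·(20) = -64 < 0, so r = 2 ± 4i.
Hence x_h = C1*cos(4*t)*exp(2*t) + C2*exp(2*t)*sin(4*t).
Apply the initial conditions: x(0) = C1 = 5 and x'(0) = 2*C1 + 4*C2 = -1. Solving gives C1 = 5, C2 = -11/4.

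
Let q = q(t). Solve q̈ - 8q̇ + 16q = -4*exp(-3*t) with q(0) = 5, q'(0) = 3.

q = -4*exp(-3*t)/49 + 249*exp(4*t)/49 - 123*t*exp(4*t)/7

Characteristic equation r² - 8r + 16 = 0 has discriminant (-8)² - 4·(16) = 0, so r = 4 is a repeated root.
Hence q_h = (C1 + C2*t)*exp(4*t).
Try q_p = A*exp(-3*t). Substituting into the equation and dividing by exp(-3*t) gives A = -4/49, so q_p = -4*exp(-3*t)/49.
General solution: q = -4*exp(-3*t)/49 + C1*exp(4*t) + C2*t*exp(4*t).
Apply the initial conditions: q(0) = -4/49 + C1 = 5 and q'(0) = 12/49 + C2 + 4*C1 = 3. Solving gives C1 = 249/49, C2 = -123/7.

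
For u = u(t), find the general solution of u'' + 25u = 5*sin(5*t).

Characteristic equation r² + 25 = 0 has discriminant (0)² - 4·(25) = -100 < 0, so r = ± 5i.
Hence u_h = C1*cos(5*t) + C2*sin(5*t).
Since ±5i are characteristic roots, multiply the trial by t. Try u_p = t*(A*cos(5*t) + B*sin(5*t)). Substituting and equating the coefficients of cos(5t) and sin(5t) gives A = -1/2, B = 0, so u_p = -t*cos(5*t)/2.

u = C1*cos(5*t) + C2*sin(5*t) - t*cos(5*t)/2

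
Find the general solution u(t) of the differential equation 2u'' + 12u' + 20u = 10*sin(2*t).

u = -cos(2*t)/3 + sin(2*t)/6 + C1*cos(t)*exp(-3*t) + C2*exp(-3*t)*sin(t)

Divide through by 2: u'' + 6u' + 10u = 5*sin(2*t).
Characteristic equation r² + 6r + 10 = 0 has discriminant (6)² - 4·(10) = -4 < 0, so r = -3 ± i.
Hence u_h = C1*cos(t)*exp(-3*t) + C2*exp(-3*t)*sin(t).
Try u_p = A*cos(2*t) + B*sin(2*t). Substituting and equating the coefficients of cos(2t) and sin(2t) gives A = -1/3, B = 1/6, so u_p = -cos(2*t)/3 + sin(2*t)/6.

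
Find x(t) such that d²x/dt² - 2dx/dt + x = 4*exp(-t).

Characteristic equation r² - 2r + 1 = 0 has discriminant (-2)² - 4·(1) = 0, so r = 1 is a repeated root.
Hence x_h = (C1 + C2*t)*exp(t).
Try x_p = A*exp(-t). Substituting into the equation and dividing by exp(-t) gives A = 1, so x_p = exp(-t).

x = C1*exp(t) + C2*t*exp(t) + exp(-t)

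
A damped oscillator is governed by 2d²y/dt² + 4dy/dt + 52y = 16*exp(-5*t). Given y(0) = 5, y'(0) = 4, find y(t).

y = 8*exp(-5*t)/41 + 197*cos(5*t)*exp(-t)/41 + 401*exp(-t)*sin(5*t)/205

Divide through by 2: y'' + 2y' + 26y = 8*exp(-5*t).
Characteristic equation r² + 2r + 26 = 0 has discriminant (2)² - 4·(26) = -100 < 0, so r = -1 ± 5i.
Hence y_h = C1*cos(5*t)*exp(-t) + C2*exp(-t)*sin(5*t).
Try y_p = A*exp(-5*t). Substituting into the equation and dividing by exp(-5*t) gives A = 8/41, so y_p = 8*exp(-5*t)/41.
General solution: y = 8*exp(-5*t)/41 + C1*cos(5*t)*exp(-t) + C2*exp(-t)*sin(5*t).
Apply the initial conditions: y(0) = 8/41 + C1 = 5 and y'(0) = -40/41 - C1 + 5*C2 = 4. Solving gives C1 = 197/41, C2 = 401/205.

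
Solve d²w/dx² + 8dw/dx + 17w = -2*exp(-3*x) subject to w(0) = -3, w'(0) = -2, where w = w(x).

Characteristic equation r² + 8r + 17 = 0 has discriminant (8)² - 4·(17) = -4 < 0, so r = -4 ± i.
Hence w_h = C1*cos(x)*exp(-4*x) + C2*exp(-4*x)*sin(x).
Try w_p = A*exp(-3*x). Substituting into the equation and dividing by exp(-3*x) gives A = -1, so w_p = -exp(-3*x).
General solution: w = -exp(-3*x) + C1*cos(x)*exp(-4*x) + C2*exp(-4*x)*sin(x).
Apply the initial conditions: w(0) = -1 + C1 = -3 and w'(0) = 3 + C2 - 4*C1 = -2. Solving gives C1 = -2, C2 = -13.

w = -exp(-3*x) - 13*exp(-4*x)*sin(x) - 2*cos(x)*exp(-4*x)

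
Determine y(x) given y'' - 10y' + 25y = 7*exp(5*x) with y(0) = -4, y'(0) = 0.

y = -4*exp(5*x) + 20*x*exp(5*x) + 7*x**2*exp(5*x)/2

Characteristic equation r² - 10r + 25 = 0 has discriminant (-10)² - 4·(25) = 0, so r = 5 is a repeated root.
Hence y_h = (C1 + C2*x)*exp(5*x).
Since exp(5*x) solves the homogeneous equation (r = 5 is a root of multiplicity 2), multiply the trial by x^2. Try y_p = A*x^2*exp(5*x). Substituting into the equation and dividing by exp(5*x) gives A = 7/2, so y_p = 7*x^2*exp(5*x)/2.
General solution: y = C1*exp(5*x) + 7*x^2*exp(5*x)/2 + C2*x*exp(5*x).
Apply the initial conditions: y(0) = C1 = -4 and y'(0) = C2 + 5*C1 = 0. Solving gives C1 = -4, C2 = 20.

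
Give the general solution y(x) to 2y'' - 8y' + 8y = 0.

y = C1*exp(2*x) + C2*x*exp(2*x)

Divide through by 2: y'' - 4y' + 4y = 0.
Characteristic equation r² - 4r + 4 = 0 has discriminant (-4)² - 4·(4) = 0, so r = 2 is a repeated root.
Hence y_h = (C1 + C2*x)*exp(2*x).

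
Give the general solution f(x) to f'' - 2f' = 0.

f = C2 + C1*exp(2*x)

Characteristic equation r² - 2r = 0 factors as (r - 2)r = 0, so r = 2, 0.
Hence f_h = C1*exp(2*x) + C2.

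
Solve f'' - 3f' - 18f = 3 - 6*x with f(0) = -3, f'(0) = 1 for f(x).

Characteristic equation r² - 3r - 18 = 0 factors as (r - 6)(r + 3) = 0, so r = 6, -3.
Hence f_h = C1*exp(6*x) + C2*exp(-3*x).
For the particular solution try f_p = A0 + A1*x. Substituting and matching coefficients of each power of x gives A0 = -2/9, A1 = 1/3, so f_p = -2/9 + x/3.
General solution: f = -2/9 + x/3 + C1*exp(6*x) + C2*exp(-3*x).
Apply the initial conditions: f(0) = -2/9 + C1 + C2 = -3 and f'(0) = 1/3 - 3*C2 + 6*C1 = 1. Solving gives C1 = -23/27, C2 = -52/27.

f = -2/9 - 52*exp(-3*x)/27 - 23*exp(6*x)/27 + x/3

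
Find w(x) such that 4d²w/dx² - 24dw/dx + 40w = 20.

w = 1/2 + C1*cos(x)*exp(3*x) + C2*exp(3*x)*sin(x)

Divide through by 4: w'' - 6w' + 10w = 5.
Characteristic equation r² - 6r + 10 = 0 has discriminant (-6)² - 4·(10) = -4 < 0, so r = 3 ± i.
Hence w_h = C1*cos(x)*exp(3*x) + C2*exp(3*x)*sin(x).
For the particular solution try w_p = A0. Substituting and matching coefficients of each power of x gives A0 = 1/2, so w_p = 1/2.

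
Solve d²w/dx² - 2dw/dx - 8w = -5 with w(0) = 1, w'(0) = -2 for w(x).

w = 5/8 - 5*exp(4*x)/24 + 7*exp(-2*x)/12

Characteristic equation r² - 2r - 8 = 0 factors as (r - 4)(r + 2) = 0, so r = 4, -2.
Hence w_h = C1*exp(4*x) + C2*exp(-2*x).
For the particular solution try w_p = A0. Substituting and matching coefficients of each power of x gives A0 = 5/8, so w_p = 5/8.
General solution: w = 5/8 + C1*exp(4*x) + C2*exp(-2*x).
Apply the initial conditions: w(0) = 5/8 + C1 + C2 = 1 and w'(0) = -2*C2 + 4*C1 = -2. Solving gives C1 = -5/24, C2 = 7/12.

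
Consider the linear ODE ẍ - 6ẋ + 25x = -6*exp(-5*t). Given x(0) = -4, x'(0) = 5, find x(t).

Characteristic equation r² - 6r + 25 = 0 has discriminant (-6)² - 4·(25) = -64 < 0, so r = 3 ± 4i.
Hence x_h = C1*cos(4*t)*exp(3*t) + C2*exp(3*t)*sin(4*t).
Try x_p = A*exp(-5*t). Substituting into the equation and dividing by exp(-5*t) gives A = -3/40, so x_p = -3*exp(-5*t)/40.
General solution: x = -3*exp(-5*t)/40 + C1*cos(4*t)*exp(3*t) + C2*exp(3*t)*sin(4*t).
Apply the initial conditions: x(0) = -3/40 + C1 = -4 and x'(0) = 3/8 + 3*C1 + 4*C2 = 5. Solving gives C1 = -157/40, C2 = 41/10.

x = -3*exp(-5*t)/40 - 157*cos(4*t)*exp(3*t)/40 + 41*exp(3*t)*sin(4*t)/10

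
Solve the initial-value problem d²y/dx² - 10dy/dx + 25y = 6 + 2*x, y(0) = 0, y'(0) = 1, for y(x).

y = 34/125 - 34*exp(5*x)/125 + 2*x/25 + 57*x*exp(5*x)/25

Characteristic equation r² - 10r + 25 = 0 has discriminant (-10)² - 4·(25) = 0, so r = 5 is a repeated root.
Hence y_h = (C1 + C2*x)*exp(5*x).
For the particular solution try y_p = A0 + A1*x. Substituting and matching coefficients of each power of x gives A0 = 34/125, A1 = 2/25, so y_p = 34/125 + 2*x/25.
General solution: y = 34/125 + 2*x/25 + C1*exp(5*x) + C2*x*exp(5*x).
Apply the initial conditions: y(0) = 34/125 + C1 = 0 and y'(0) = 2/25 + C2 + 5*C1 = 1. Solving gives C1 = -34/125, C2 = 57/25.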